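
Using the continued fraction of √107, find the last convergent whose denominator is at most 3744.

√107 = [10; 2, 1, 9, 1, 2, 20, …] (period length 6).
Convergents:
  p_0/q_0 = 10/1
  p_1/q_1 = 21/2
  p_2/q_2 = 31/3
  p_3/q_3 = 300/29
  p_4/q_4 = 331/32
  p_5/q_5 = 962/93
  p_6/q_6 = 19571/1892
  p_7/q_7 = 40104/3877
q_6 = 1892 ≤ 3744 < 3877 = q_7, so the answer is 19571/1892.

19571/1892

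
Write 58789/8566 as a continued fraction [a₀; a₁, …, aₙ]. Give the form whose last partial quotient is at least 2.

58789 = 6·8566 + 7393
8566 = 1·7393 + 1173
7393 = 6·1173 + 355
1173 = 3·355 + 108
355 = 3·108 + 31
108 = 3·31 + 15
31 = 2·15 + 1
15 = 15·1 + 0  (stop)
So 58789/8566 = [6; 1, 6, 3, 3, 3, 2, 15].

[6; 1, 6, 3, 3, 3, 2, 15]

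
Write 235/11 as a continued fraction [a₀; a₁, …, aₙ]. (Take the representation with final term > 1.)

[21; 2, 1, 3]

235 = 21*11 + 4
11 = 2*4 + 3
4 = 1*3 + 1
3 = 3*1 + 0  (stop)
So 235/11 = [21; 2, 1, 3].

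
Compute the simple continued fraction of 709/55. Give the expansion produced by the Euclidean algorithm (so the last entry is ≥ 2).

709 = 12*55 + 49
55 = 1*49 + 6
49 = 8*6 + 1
6 = 6*1 + 0  (stop)
So 709/55 = [12; 1, 8, 6].

[12; 1, 8, 6]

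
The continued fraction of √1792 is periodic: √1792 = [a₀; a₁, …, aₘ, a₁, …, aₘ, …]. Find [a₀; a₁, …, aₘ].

a₀ = ⌊√1792⌋ = 42.

[42; 3, 84]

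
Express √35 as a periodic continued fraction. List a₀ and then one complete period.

[5; 1, 10]

a₀ = ⌊√35⌋ = 5.
With m₀=0, d₀=1 and mₖ₊₁ = dₖaₖ − mₖ, dₖ₊₁ = (n − mₖ₊₁²)/dₖ, aₖ₊₁ = ⌊(a₀+mₖ₊₁)/dₖ₊₁⌋:
  k=1: m=5, d=10, a=1
  k=2: m=5, d=1, a=10
d=1 and a=2a₀=10 at k=2, so the next step gives (m, d) = (5, 10) again — its k=1 value — and the period has length 2.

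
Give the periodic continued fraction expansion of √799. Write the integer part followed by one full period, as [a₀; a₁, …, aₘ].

[28; 3, 1, 3, 56]

a₀ = ⌊√799⌋ = 28.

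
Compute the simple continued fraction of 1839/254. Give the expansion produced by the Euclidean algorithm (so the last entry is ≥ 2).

1839 = 7*254 + 61
254 = 4*61 + 10
61 = 6*10 + 1
10 = 10*1 + 0  (stop)
So 1839/254 = [7; 4, 6, 10].

[7; 4, 6, 10]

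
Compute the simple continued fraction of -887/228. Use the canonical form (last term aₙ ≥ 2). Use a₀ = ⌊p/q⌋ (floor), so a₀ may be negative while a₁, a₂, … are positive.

[-4; 9, 8, 3]

-887 = -4*228 + 25
228 = 9*25 + 3
25 = 8*3 + 1
3 = 3*1 + 0  (stop)
So -887/228 = [-4; 9, 8, 3].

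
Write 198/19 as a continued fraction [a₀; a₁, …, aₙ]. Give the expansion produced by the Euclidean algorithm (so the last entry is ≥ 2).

198 = 10×19 + 8
19 = 2×8 + 3
8 = 2×3 + 2
3 = 1×2 + 1
2 = 2×1 + 0  (stop)
So 198/19 = [10; 2, 2, 1, 2].

[10; 2, 2, 1, 2]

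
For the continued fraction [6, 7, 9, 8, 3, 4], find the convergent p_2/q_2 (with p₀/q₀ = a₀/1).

393/64

Using pₖ = aₖpₖ₋₁ + pₖ₋₂, qₖ = aₖqₖ₋₁ + qₖ₋₂ (with p₋₁=1, p₋₂=0, q₋₁=0, q₋₂=1):
  k=0: a=6, p=6, q=1
  k=1: a=7, p=43, q=7
  k=2: a=9, p=393, q=64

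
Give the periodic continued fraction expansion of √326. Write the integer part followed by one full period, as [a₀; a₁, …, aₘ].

a₀ = ⌊√326⌋ = 18.

[18; 18, 36]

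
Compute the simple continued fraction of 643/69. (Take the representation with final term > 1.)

[9; 3, 7, 3]

643 = 9*69 + 22
69 = 3*22 + 3
22 = 7*3 + 1
3 = 3*1 + 0  (stop)
So 643/69 = [9; 3, 7, 3].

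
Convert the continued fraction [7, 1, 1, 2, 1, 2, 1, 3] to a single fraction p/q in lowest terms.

735/97

Fold from the inside: start with 3/1.
  1 + 1/3 = 4/3
  2 + 3/4 = 11/4
  1 + 4/11 = 15/11
  2 + 11/15 = 41/15
  1 + 15/41 = 56/41
  1 + 41/56 = 97/56
  7 + 56/97 = 735/97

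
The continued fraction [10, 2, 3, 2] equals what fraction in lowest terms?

167/16

Using pₖ = aₖpₖ₋₁ + pₖ₋₂ and qₖ = aₖqₖ₋₁ + qₖ₋₂:
  k=0: a=10, p=10, q=1
  k=1: a=2, p=21, q=2
  k=2: a=3, p=73, q=7
  k=3: a=2, p=167, q=16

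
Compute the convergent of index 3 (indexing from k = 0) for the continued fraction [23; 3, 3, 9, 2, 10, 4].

Using pₖ = aₖpₖ₋₁ + pₖ₋₂, qₖ = aₖqₖ₋₁ + qₖ₋₂ (with p₋₁=1, p₋₂=0, q₋₁=0, q₋₂=1):
  k=0: a=23, p=23, q=1
  k=1: a=3, p=70, q=3
  k=2: a=3, p=233, q=10
  k=3: a=9, p=2167, q=93

2167/93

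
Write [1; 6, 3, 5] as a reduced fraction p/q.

117/101

Fold from the inside: start with 5/1.
  3 + 1/5 = 16/5
  6 + 5/16 = 101/16
  1 + 16/101 = 117/101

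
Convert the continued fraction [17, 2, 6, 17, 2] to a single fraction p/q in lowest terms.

Fold from the inside: start with 2/1.
  17 + 1/2 = 35/2
  6 + 2/35 = 212/35
  2 + 35/212 = 459/212
  17 + 212/459 = 8015/459

8015/459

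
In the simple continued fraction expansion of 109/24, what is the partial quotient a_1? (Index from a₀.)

1

109 = 4·24 + 13   →  a_0 = 4
24 = 1·13 + 11   →  a_1 = 1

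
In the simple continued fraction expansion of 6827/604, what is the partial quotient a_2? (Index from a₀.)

3

6827 = 11·604 + 183   →  a_0 = 11
604 = 3·183 + 55   →  a_1 = 3
183 = 3·55 + 18   →  a_2 = 3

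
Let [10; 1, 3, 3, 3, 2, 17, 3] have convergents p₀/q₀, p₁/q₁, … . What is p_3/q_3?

Using pₖ = aₖpₖ₋₁ + pₖ₋₂, qₖ = aₖqₖ₋₁ + qₖ₋₂ (with p₋₁=1, p₋₂=0, q₋₁=0, q₋₂=1):
  k=0: a=10, p=10, q=1
  k=1: a=1, p=11, q=1
  k=2: a=3, p=43, q=4
  k=3: a=3, p=140, q=13

140/13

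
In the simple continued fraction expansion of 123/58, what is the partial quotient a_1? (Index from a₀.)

123 = 2·58 + 7   →  a_0 = 2
58 = 8·7 + 2   →  a_1 = 8

8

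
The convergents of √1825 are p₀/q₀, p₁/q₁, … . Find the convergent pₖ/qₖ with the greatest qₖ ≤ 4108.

√1825 = [42; 1, 2, 1, 1, 2, 1, 84, …] (period length 7).
Convergents:
  p_0/q_0 = 42/1
  p_1/q_1 = 43/1
  p_2/q_2 = 128/3
  p_3/q_3 = 171/4
  p_4/q_4 = 299/7
  p_5/q_5 = 769/18
  p_6/q_6 = 1068/25
  p_7/q_7 = 90481/2118
  p_8/q_8 = 91549/2143
  p_9/q_9 = 273579/6404
q_8 = 2143 ≤ 4108 < 6404 = q_9, so the answer is 91549/2143.

91549/2143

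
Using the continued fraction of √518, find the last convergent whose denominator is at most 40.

569/25

√518 = [22; 1, 3, 6, 3, 1, 44, …] (period length 6).
Convergents:
  p_0/q_0 = 22/1
  p_1/q_1 = 23/1
  p_2/q_2 = 91/4
  p_3/q_3 = 569/25
  p_4/q_4 = 1798/79
q_3 = 25 ≤ 40 < 79 = q_4, so the answer is 569/25.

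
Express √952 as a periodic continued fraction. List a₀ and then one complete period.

[30; 1, 5, 1, 6, 1, 5, 1, 60]

a₀ = ⌊√952⌋ = 30.
With m₀=0, d₀=1 and mₖ₊₁ = dₖaₖ − mₖ, dₖ₊₁ = (n − mₖ₊₁²)/dₖ, aₖ₊₁ = ⌊(a₀+mₖ₊₁)/dₖ₊₁⌋:
  k=1: m=30, d=52, a=1
  k=2: m=22, d=9, a=5
  k=3: m=23, d=47, a=1
  k=4: m=24, d=8, a=6
  k=5: m=24, d=47, a=1
  k=6: m=23, d=9, a=5
  k=7: m=22, d=52, a=1
  k=8: m=30, d=1, a=60
d=1 and a=2a₀=60 at k=8, so the next step gives (m, d) = (30, 52) again — its k=1 value — and the period has length 8.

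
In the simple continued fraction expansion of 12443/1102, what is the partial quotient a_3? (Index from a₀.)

3

12443 = 11·1102 + 321   →  a_0 = 11
1102 = 3·321 + 139   →  a_1 = 3
321 = 2·139 + 43   →  a_2 = 2
139 = 3·43 + 10   →  a_3 = 3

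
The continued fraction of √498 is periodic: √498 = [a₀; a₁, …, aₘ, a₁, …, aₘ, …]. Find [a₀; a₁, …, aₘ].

a₀ = ⌊√498⌋ = 22.

[22; 3, 6, 22, 6, 3, 44]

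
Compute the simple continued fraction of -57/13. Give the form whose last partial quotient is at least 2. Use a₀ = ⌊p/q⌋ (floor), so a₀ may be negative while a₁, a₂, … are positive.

-57 = -5*13 + 8
13 = 1*8 + 5
8 = 1*5 + 3
5 = 1*3 + 2
3 = 1*2 + 1
2 = 2*1 + 0  (stop)
So -57/13 = [-5; 1, 1, 1, 1, 2].

[-5; 1, 1, 1, 1, 2]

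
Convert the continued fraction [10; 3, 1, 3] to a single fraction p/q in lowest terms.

154/15

Using pₖ = aₖpₖ₋₁ + pₖ₋₂ and qₖ = aₖqₖ₋₁ + qₖ₋₂:
  k=0: a=10, p=10, q=1
  k=1: a=3, p=31, q=3
  k=2: a=1, p=41, q=4
  k=3: a=3, p=154, q=15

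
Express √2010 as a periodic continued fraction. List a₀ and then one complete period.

a₀ = ⌊√2010⌋ = 44.
With m₀=0, d₀=1 and mₖ₊₁ = dₖaₖ − mₖ, dₖ₊₁ = (n − mₖ₊₁²)/dₖ, aₖ₊₁ = ⌊(a₀+mₖ₊₁)/dₖ₊₁⌋:
  k=1: m=44, d=74, a=1
  k=2: m=30, d=15, a=4
  k=3: m=30, d=74, a=1
  k=4: m=44, d=1, a=88
d=1 and a=2a₀=88 at k=4, so the next step gives (m, d) = (44, 74) again — its k=1 value — and the period has length 4.

[44; 1, 4, 1, 88]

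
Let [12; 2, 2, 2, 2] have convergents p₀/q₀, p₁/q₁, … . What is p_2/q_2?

62/5

Using pₖ = aₖpₖ₋₁ + pₖ₋₂, qₖ = aₖqₖ₋₁ + qₖ₋₂ (with p₋₁=1, p₋₂=0, q₋₁=0, q₋₂=1):
  k=0: a=12, p=12, q=1
  k=1: a=2, p=25, q=2
  k=2: a=2, p=62, q=5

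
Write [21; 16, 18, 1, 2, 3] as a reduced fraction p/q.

Fold from the inside: start with 3/1.
  2 + 1/3 = 7/3
  1 + 3/7 = 10/7
  18 + 7/10 = 187/10
  16 + 10/187 = 3002/187
  21 + 187/3002 = 63229/3002

63229/3002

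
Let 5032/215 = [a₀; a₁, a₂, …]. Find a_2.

2

5032 = 23·215 + 87   →  a_0 = 23
215 = 2·87 + 41   →  a_1 = 2
87 = 2·41 + 5   →  a_2 = 2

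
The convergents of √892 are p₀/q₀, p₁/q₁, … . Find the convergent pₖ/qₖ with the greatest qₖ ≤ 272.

6481/217

√892 = [29; 1, 6, 2, 14, 2, 6, 1, 58, …] (period length 8).
Convergents:
  p_0/q_0 = 29/1
  p_1/q_1 = 30/1
  p_2/q_2 = 209/7
  p_3/q_3 = 448/15
  p_4/q_4 = 6481/217
  p_5/q_5 = 13410/449
q_4 = 217 ≤ 272 < 449 = q_5, so the answer is 6481/217.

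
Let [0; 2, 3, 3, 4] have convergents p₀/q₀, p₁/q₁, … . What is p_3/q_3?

Using pₖ = aₖpₖ₋₁ + pₖ₋₂, qₖ = aₖqₖ₋₁ + qₖ₋₂ (with p₋₁=1, p₋₂=0, q₋₁=0, q₋₂=1):
  k=0: a=0, p=0, q=1
  k=1: a=2, p=1, q=2
  k=2: a=3, p=3, q=7
  k=3: a=3, p=10, q=23

10/23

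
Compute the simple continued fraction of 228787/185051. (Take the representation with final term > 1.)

228787 = 1×185051 + 43736
185051 = 4×43736 + 10107
43736 = 4×10107 + 3308
10107 = 3×3308 + 183
3308 = 18×183 + 14
183 = 13×14 + 1
14 = 14×1 + 0  (stop)
So 228787/185051 = [1; 4, 4, 3, 18, 13, 14].

[1; 4, 4, 3, 18, 13, 14]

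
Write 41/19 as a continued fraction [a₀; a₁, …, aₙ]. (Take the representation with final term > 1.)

41 = 2×19 + 3
19 = 6×3 + 1
3 = 3×1 + 0  (stop)
So 41/19 = [2; 6, 3].

[2; 6, 3]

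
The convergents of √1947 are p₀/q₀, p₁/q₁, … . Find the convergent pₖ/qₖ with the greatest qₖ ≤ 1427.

√1947 = [44; 8, 88, …] (period length 2).
Convergents:
  p_0/q_0 = 44/1
  p_1/q_1 = 353/8
  p_2/q_2 = 31108/705
  p_3/q_3 = 249217/5648
q_2 = 705 ≤ 1427 < 5648 = q_3, so the answer is 31108/705.

31108/705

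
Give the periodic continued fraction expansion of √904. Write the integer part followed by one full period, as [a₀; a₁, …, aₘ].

[30; 15, 60]

a₀ = ⌊√904⌋ = 30.
With m₀=0, d₀=1 and mₖ₊₁ = dₖaₖ − mₖ, dₖ₊₁ = (n − mₖ₊₁²)/dₖ, aₖ₊₁ = ⌊(a₀+mₖ₊₁)/dₖ₊₁⌋:
  k=1: m=30, d=4, a=15
  k=2: m=30, d=1, a=60
d=1 and a=2a₀=60 at k=2, so the next step gives (m, d) = (30, 4) again — its k=1 value — and the period has length 2.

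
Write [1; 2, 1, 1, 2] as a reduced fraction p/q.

18/13

Using pₖ = aₖpₖ₋₁ + pₖ₋₂ and qₖ = aₖqₖ₋₁ + qₖ₋₂:
  k=0: a=1, p=1, q=1
  k=1: a=2, p=3, q=2
  k=2: a=1, p=4, q=3
  k=3: a=1, p=7, q=5
  k=4: a=2, p=18, q=13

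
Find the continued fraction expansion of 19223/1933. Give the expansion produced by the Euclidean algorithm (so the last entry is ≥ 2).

19223 = 9*1933 + 1826
1933 = 1*1826 + 107
1826 = 17*107 + 7
107 = 15*7 + 2
7 = 3*2 + 1
2 = 2*1 + 0  (stop)
So 19223/1933 = [9; 1, 17, 15, 3, 2].

[9; 1, 17, 15, 3, 2]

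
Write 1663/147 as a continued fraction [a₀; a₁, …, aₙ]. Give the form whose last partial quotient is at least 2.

1663 = 11*147 + 46
147 = 3*46 + 9
46 = 5*9 + 1
9 = 9*1 + 0  (stop)
So 1663/147 = [11; 3, 5, 9].

[11; 3, 5, 9]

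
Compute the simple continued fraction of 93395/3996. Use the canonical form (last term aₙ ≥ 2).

[23; 2, 1, 2, 5, 18, 2, 2]

93395 = 23·3996 + 1487
3996 = 2·1487 + 1022
1487 = 1·1022 + 465
1022 = 2·465 + 92
465 = 5·92 + 5
92 = 18·5 + 2
5 = 2·2 + 1
2 = 2·1 + 0  (stop)
So 93395/3996 = [23; 2, 1, 2, 5, 18, 2, 2].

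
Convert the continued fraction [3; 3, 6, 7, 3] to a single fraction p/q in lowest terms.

1416/427

Using pₖ = aₖpₖ₋₁ + pₖ₋₂ and qₖ = aₖqₖ₋₁ + qₖ₋₂:
  k=0: a=3, p=3, q=1
  k=1: a=3, p=10, q=3
  k=2: a=6, p=63, q=19
  k=3: a=7, p=451, q=136
  k=4: a=3, p=1416, q=427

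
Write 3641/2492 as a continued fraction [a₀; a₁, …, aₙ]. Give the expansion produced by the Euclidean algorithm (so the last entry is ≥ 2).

3641 = 1·2492 + 1149
2492 = 2·1149 + 194
1149 = 5·194 + 179
194 = 1·179 + 15
179 = 11·15 + 14
15 = 1·14 + 1
14 = 14·1 + 0  (stop)
So 3641/2492 = [1; 2, 5, 1, 11, 1, 14].

[1; 2, 5, 1, 11, 1, 14]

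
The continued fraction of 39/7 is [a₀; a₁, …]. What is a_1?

39 = 5·7 + 4   →  a_0 = 5
7 = 1·4 + 3   →  a_1 = 1

1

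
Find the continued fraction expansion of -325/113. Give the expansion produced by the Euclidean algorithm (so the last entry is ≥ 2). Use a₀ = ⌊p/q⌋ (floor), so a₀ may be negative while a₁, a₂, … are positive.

[-3; 8, 14]

-325 = -3*113 + 14
113 = 8*14 + 1
14 = 14*1 + 0  (stop)
So -325/113 = [-3; 8, 14].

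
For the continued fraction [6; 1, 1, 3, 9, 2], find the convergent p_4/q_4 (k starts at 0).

427/65

Using pₖ = aₖpₖ₋₁ + pₖ₋₂, qₖ = aₖqₖ₋₁ + qₖ₋₂ (with p₋₁=1, p₋₂=0, q₋₁=0, q₋₂=1):
  k=0: a=6, p=6, q=1
  k=1: a=1, p=7, q=1
  k=2: a=1, p=13, q=2
  k=3: a=3, p=46, q=7
  k=4: a=9, p=427, q=65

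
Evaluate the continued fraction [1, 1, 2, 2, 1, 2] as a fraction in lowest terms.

46/27

Using pₖ = aₖpₖ₋₁ + pₖ₋₂ and qₖ = aₖqₖ₋₁ + qₖ₋₂:
  k=0: a=1, p=1, q=1
  k=1: a=1, p=2, q=1
  k=2: a=2, p=5, q=3
  k=3: a=2, p=12, q=7
  k=4: a=1, p=17, q=10
  k=5: a=2, p=46, q=27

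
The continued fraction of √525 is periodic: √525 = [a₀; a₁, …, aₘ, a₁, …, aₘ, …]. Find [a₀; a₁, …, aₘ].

[22; 1, 10, 2, 10, 1, 44]

a₀ = ⌊√525⌋ = 22.
With m₀=0, d₀=1 and mₖ₊₁ = dₖaₖ − mₖ, dₖ₊₁ = (n − mₖ₊₁²)/dₖ, aₖ₊₁ = ⌊(a₀+mₖ₊₁)/dₖ₊₁⌋:
  k=1: m=22, d=41, a=1
  k=2: m=19, d=4, a=10
  k=3: m=21, d=21, a=2
  k=4: m=21, d=4, a=10
  k=5: m=19, d=41, a=1
  k=6: m=22, d=1, a=44
d=1 and a=2a₀=44 at k=6, so the next step gives (m, d) = (22, 41) again — its k=1 value — and the period has length 6.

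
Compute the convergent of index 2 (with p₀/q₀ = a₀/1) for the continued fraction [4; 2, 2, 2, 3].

22/5

Using pₖ = aₖpₖ₋₁ + pₖ₋₂, qₖ = aₖqₖ₋₁ + qₖ₋₂ (with p₋₁=1, p₋₂=0, q₋₁=0, q₋₂=1):
  k=0: a=4, p=4, q=1
  k=1: a=2, p=9, q=2
  k=2: a=2, p=22, q=5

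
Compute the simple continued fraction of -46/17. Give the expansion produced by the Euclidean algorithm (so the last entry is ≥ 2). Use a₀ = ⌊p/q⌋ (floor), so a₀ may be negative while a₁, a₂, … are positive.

-46 = -3×17 + 5
17 = 3×5 + 2
5 = 2×2 + 1
2 = 2×1 + 0  (stop)
So -46/17 = [-3; 3, 2, 2].

[-3; 3, 2, 2]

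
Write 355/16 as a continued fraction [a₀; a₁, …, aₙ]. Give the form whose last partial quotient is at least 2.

[22; 5, 3]

355 = 22×16 + 3
16 = 5×3 + 1
3 = 3×1 + 0  (stop)
So 355/16 = [22; 5, 3].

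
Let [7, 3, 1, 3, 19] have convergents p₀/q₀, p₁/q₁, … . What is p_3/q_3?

Using pₖ = aₖpₖ₋₁ + pₖ₋₂, qₖ = aₖqₖ₋₁ + qₖ₋₂ (with p₋₁=1, p₋₂=0, q₋₁=0, q₋₂=1):
  k=0: a=7, p=7, q=1
  k=1: a=3, p=22, q=3
  k=2: a=1, p=29, q=4
  k=3: a=3, p=109, q=15

109/15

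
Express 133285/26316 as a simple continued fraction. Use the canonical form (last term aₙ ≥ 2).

[5; 15, 2, 3, 3, 10, 3, 2]

133285 = 5*26316 + 1705
26316 = 15*1705 + 741
1705 = 2*741 + 223
741 = 3*223 + 72
223 = 3*72 + 7
72 = 10*7 + 2
7 = 3*2 + 1
2 = 2*1 + 0  (stop)
So 133285/26316 = [5; 15, 2, 3, 3, 10, 3, 2].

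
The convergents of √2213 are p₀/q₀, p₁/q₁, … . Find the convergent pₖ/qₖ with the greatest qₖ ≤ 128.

2211/47

√2213 = [47; 23, 1, 1, 23, 94, …] (period length 5).
Convergents:
  p_0/q_0 = 47/1
  p_1/q_1 = 1082/23
  p_2/q_2 = 1129/24
  p_3/q_3 = 2211/47
  p_4/q_4 = 51982/1105
q_3 = 47 ≤ 128 < 1105 = q_4, so the answer is 2211/47.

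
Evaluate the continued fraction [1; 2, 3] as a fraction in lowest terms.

10/7

Fold from the inside: start with 3/1.
  2 + 1/3 = 7/3
  1 + 3/7 = 10/7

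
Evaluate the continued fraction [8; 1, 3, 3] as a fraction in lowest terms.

Fold from the inside: start with 3/1.
  3 + 1/3 = 10/3
  1 + 3/10 = 13/10
  8 + 10/13 = 114/13

114/13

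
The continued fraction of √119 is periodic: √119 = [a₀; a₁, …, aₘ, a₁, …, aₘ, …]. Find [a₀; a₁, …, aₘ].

a₀ = ⌊√119⌋ = 10.
With m₀=0, d₀=1 and mₖ₊₁ = dₖaₖ − mₖ, dₖ₊₁ = (n − mₖ₊₁²)/dₖ, aₖ₊₁ = ⌊(a₀+mₖ₊₁)/dₖ₊₁⌋:
  k=1: m=10, d=19, a=1
  k=2: m=9, d=2, a=9
  k=3: m=9, d=19, a=1
  k=4: m=10, d=1, a=20
d=1 and a=2a₀=20 at k=4, so the next step gives (m, d) = (10, 19) again — its k=1 value — and the period has length 4.

[10; 1, 9, 1, 20]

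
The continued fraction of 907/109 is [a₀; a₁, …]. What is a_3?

907 = 8·109 + 35   →  a_0 = 8
109 = 3·35 + 4   →  a_1 = 3
35 = 8·4 + 3   →  a_2 = 8
4 = 1·3 + 1   →  a_3 = 1

1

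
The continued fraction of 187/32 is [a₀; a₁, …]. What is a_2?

5

187 = 5·32 + 27   →  a_0 = 5
32 = 1·27 + 5   →  a_1 = 1
27 = 5·5 + 2   →  a_2 = 5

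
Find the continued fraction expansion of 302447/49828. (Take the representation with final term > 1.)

302447 = 6·49828 + 3479
49828 = 14·3479 + 1122
3479 = 3·1122 + 113
1122 = 9·113 + 105
113 = 1·105 + 8
105 = 13·8 + 1
8 = 8·1 + 0  (stop)
So 302447/49828 = [6; 14, 3, 9, 1, 13, 8].

[6; 14, 3, 9, 1, 13, 8]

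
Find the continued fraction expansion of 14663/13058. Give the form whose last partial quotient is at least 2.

14663 = 1×13058 + 1605
13058 = 8×1605 + 218
1605 = 7×218 + 79
218 = 2×79 + 60
79 = 1×60 + 19
60 = 3×19 + 3
19 = 6×3 + 1
3 = 3×1 + 0  (stop)
So 14663/13058 = [1; 8, 7, 2, 1, 3, 6, 3].

[1; 8, 7, 2, 1, 3, 6, 3]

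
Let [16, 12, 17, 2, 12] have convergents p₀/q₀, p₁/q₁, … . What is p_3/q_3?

Using pₖ = aₖpₖ₋₁ + pₖ₋₂, qₖ = aₖqₖ₋₁ + qₖ₋₂ (with p₋₁=1, p₋₂=0, q₋₁=0, q₋₂=1):
  k=0: a=16, p=16, q=1
  k=1: a=12, p=193, q=12
  k=2: a=17, p=3297, q=205
  k=3: a=2, p=6787, q=422

6787/422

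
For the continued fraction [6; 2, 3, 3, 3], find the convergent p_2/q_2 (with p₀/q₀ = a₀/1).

45/7

Using pₖ = aₖpₖ₋₁ + pₖ₋₂, qₖ = aₖqₖ₋₁ + qₖ₋₂ (with p₋₁=1, p₋₂=0, q₋₁=0, q₋₂=1):
  k=0: a=6, p=6, q=1
  k=1: a=2, p=13, q=2
  k=2: a=3, p=45, q=7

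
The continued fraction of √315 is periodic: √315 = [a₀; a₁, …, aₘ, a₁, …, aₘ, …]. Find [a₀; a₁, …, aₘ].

a₀ = ⌊√315⌋ = 17.
With m₀=0, d₀=1 and mₖ₊₁ = dₖaₖ − mₖ, dₖ₊₁ = (n − mₖ₊₁²)/dₖ, aₖ₊₁ = ⌊(a₀+mₖ₊₁)/dₖ₊₁⌋:
  k=1: m=17, d=26, a=1
  k=2: m=9, d=9, a=2
  k=3: m=9, d=26, a=1
  k=4: m=17, d=1, a=34
d=1 and a=2a₀=34 at k=4, so the next step gives (m, d) = (17, 26) again — its k=1 value — and the period has length 4.

[17; 1, 2, 1, 34]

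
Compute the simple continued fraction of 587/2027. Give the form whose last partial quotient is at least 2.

587 = 0×2027 + 587
2027 = 3×587 + 266
587 = 2×266 + 55
266 = 4×55 + 46
55 = 1×46 + 9
46 = 5×9 + 1
9 = 9×1 + 0  (stop)
So 587/2027 = [0; 3, 2, 4, 1, 5, 9].

[0; 3, 2, 4, 1, 5, 9]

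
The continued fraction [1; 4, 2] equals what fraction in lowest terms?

11/9

Using pₖ = aₖpₖ₋₁ + pₖ₋₂ and qₖ = aₖqₖ₋₁ + qₖ₋₂:
  k=0: a=1, p=1, q=1
  k=1: a=4, p=5, q=4
  k=2: a=2, p=11, q=9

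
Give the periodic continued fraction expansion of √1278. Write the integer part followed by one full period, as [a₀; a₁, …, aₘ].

[35; 1, 2, 1, 70]

a₀ = ⌊√1278⌋ = 35.
With m₀=0, d₀=1 and mₖ₊₁ = dₖaₖ − mₖ, dₖ₊₁ = (n − mₖ₊₁²)/dₖ, aₖ₊₁ = ⌊(a₀+mₖ₊₁)/dₖ₊₁⌋:
  k=1: m=35, d=53, a=1
  k=2: m=18, d=18, a=2
  k=3: m=18, d=53, a=1
  k=4: m=35, d=1, a=70
d=1 and a=2a₀=70 at k=4, so the next step gives (m, d) = (35, 53) again — its k=1 value — and the period has length 4.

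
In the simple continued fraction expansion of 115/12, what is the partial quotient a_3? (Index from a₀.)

115 = 9·12 + 7   →  a_0 = 9
12 = 1·7 + 5   →  a_1 = 1
7 = 1·5 + 2   →  a_2 = 1
5 = 2·2 + 1   →  a_3 = 2

2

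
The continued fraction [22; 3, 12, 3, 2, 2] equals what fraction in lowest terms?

14377/644

Fold from the inside: start with 2/1.
  2 + 1/2 = 5/2
  3 + 2/5 = 17/5
  12 + 5/17 = 209/17
  3 + 17/209 = 644/209
  22 + 209/644 = 14377/644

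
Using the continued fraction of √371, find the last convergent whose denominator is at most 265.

1695/88

√371 = [19; 3, 1, 4, 1, 3, 38, …] (period length 6).
Convergents:
  p_0/q_0 = 19/1
  p_1/q_1 = 58/3
  p_2/q_2 = 77/4
  p_3/q_3 = 366/19
  p_4/q_4 = 443/23
  p_5/q_5 = 1695/88
  p_6/q_6 = 64853/3367
q_5 = 88 ≤ 265 < 3367 = q_6, so the answer is 1695/88.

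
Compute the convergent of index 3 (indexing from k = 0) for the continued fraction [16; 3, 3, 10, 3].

1679/103

Using pₖ = aₖpₖ₋₁ + pₖ₋₂, qₖ = aₖqₖ₋₁ + qₖ₋₂ (with p₋₁=1, p₋₂=0, q₋₁=0, q₋₂=1):
  k=0: a=16, p=16, q=1
  k=1: a=3, p=49, q=3
  k=2: a=3, p=163, q=10
  k=3: a=10, p=1679, q=103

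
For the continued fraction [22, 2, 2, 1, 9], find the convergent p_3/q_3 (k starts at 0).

Using pₖ = aₖpₖ₋₁ + pₖ₋₂, qₖ = aₖqₖ₋₁ + qₖ₋₂ (with p₋₁=1, p₋₂=0, q₋₁=0, q₋₂=1):
  k=0: a=22, p=22, q=1
  k=1: a=2, p=45, q=2
  k=2: a=2, p=112, q=5
  k=3: a=1, p=157, q=7

157/7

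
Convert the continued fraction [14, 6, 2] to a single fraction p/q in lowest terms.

Fold from the inside: start with 2/1.
  6 + 1/2 = 13/2
  14 + 2/13 = 184/13

184/13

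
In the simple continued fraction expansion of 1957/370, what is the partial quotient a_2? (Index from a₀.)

1957 = 5·370 + 107   →  a_0 = 5
370 = 3·107 + 49   →  a_1 = 3
107 = 2·49 + 9   →  a_2 = 2

2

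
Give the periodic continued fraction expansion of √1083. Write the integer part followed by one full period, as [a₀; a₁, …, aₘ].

[32; 1, 9, 1, 64]

a₀ = ⌊√1083⌋ = 32.
With m₀=0, d₀=1 and mₖ₊₁ = dₖaₖ − mₖ, dₖ₊₁ = (n − mₖ₊₁²)/dₖ, aₖ₊₁ = ⌊(a₀+mₖ₊₁)/dₖ₊₁⌋:
  k=1: m=32, d=59, a=1
  k=2: m=27, d=6, a=9
  k=3: m=27, d=59, a=1
  k=4: m=32, d=1, a=64
d=1 and a=2a₀=64 at k=4, so the next step gives (m, d) = (32, 59) again — its k=1 value — and the period has length 4.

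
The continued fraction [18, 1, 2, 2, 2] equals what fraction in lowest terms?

318/17

Fold from the inside: start with 2/1.
  2 + 1/2 = 5/2
  2 + 2/5 = 12/5
  1 + 5/12 = 17/12
  18 + 12/17 = 318/17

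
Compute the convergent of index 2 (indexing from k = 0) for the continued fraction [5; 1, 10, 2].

Using pₖ = aₖpₖ₋₁ + pₖ₋₂, qₖ = aₖqₖ₋₁ + qₖ₋₂ (with p₋₁=1, p₋₂=0, q₋₁=0, q₋₂=1):
  k=0: a=5, p=5, q=1
  k=1: a=1, p=6, q=1
  k=2: a=10, p=65, q=11

65/11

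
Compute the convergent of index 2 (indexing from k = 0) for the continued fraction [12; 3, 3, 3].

123/10

Using pₖ = aₖpₖ₋₁ + pₖ₋₂, qₖ = aₖqₖ₋₁ + qₖ₋₂ (with p₋₁=1, p₋₂=0, q₋₁=0, q₋₂=1):
  k=0: a=12, p=12, q=1
  k=1: a=3, p=37, q=3
  k=2: a=3, p=123, q=10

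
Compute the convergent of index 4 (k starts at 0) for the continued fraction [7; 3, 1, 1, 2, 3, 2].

Using pₖ = aₖpₖ₋₁ + pₖ₋₂, qₖ = aₖqₖ₋₁ + qₖ₋₂ (with p₋₁=1, p₋₂=0, q₋₁=0, q₋₂=1):
  k=0: a=7, p=7, q=1
  k=1: a=3, p=22, q=3
  k=2: a=1, p=29, q=4
  k=3: a=1, p=51, q=7
  k=4: a=2, p=131, q=18

131/18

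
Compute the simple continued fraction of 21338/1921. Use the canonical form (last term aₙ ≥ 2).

[11; 9, 3, 1, 1, 3, 8]

21338 = 11×1921 + 207
1921 = 9×207 + 58
207 = 3×58 + 33
58 = 1×33 + 25
33 = 1×25 + 8
25 = 3×8 + 1
8 = 8×1 + 0  (stop)
So 21338/1921 = [11; 9, 3, 1, 1, 3, 8].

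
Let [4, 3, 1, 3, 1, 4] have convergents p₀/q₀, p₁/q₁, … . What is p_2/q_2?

17/4

Using pₖ = aₖpₖ₋₁ + pₖ₋₂, qₖ = aₖqₖ₋₁ + qₖ₋₂ (with p₋₁=1, p₋₂=0, q₋₁=0, q₋₂=1):
  k=0: a=4, p=4, q=1
  k=1: a=3, p=13, q=3
  k=2: a=1, p=17, q=4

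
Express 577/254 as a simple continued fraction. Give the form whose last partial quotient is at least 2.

[2; 3, 1, 2, 7, 3]

577 = 2×254 + 69
254 = 3×69 + 47
69 = 1×47 + 22
47 = 2×22 + 3
22 = 7×3 + 1
3 = 3×1 + 0  (stop)
So 577/254 = [2; 3, 1, 2, 7, 3].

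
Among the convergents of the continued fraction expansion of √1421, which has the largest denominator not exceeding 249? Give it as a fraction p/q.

√1421 = [37; 1, 2, 3, 2, 3, 2, 1, 74, …] (period length 8).
Convergents:
  p_0/q_0 = 37/1
  p_1/q_1 = 38/1
  p_2/q_2 = 113/3
  p_3/q_3 = 377/10
  p_4/q_4 = 867/23
  p_5/q_5 = 2978/79
  p_6/q_6 = 6823/181
  p_7/q_7 = 9801/260
q_6 = 181 ≤ 249 < 260 = q_7, so the answer is 6823/181.

6823/181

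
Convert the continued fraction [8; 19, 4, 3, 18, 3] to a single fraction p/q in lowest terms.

Using pₖ = aₖpₖ₋₁ + pₖ₋₂ and qₖ = aₖqₖ₋₁ + qₖ₋₂:
  k=0: a=8, p=8, q=1
  k=1: a=19, p=153, q=19
  k=2: a=4, p=620, q=77
  k=3: a=3, p=2013, q=250
  k=4: a=18, p=36854, q=4577
  k=5: a=3, p=112575, q=13981

112575/13981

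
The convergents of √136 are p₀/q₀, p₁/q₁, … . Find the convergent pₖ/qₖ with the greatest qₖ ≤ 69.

793/68

√136 = [11; 1, 1, 1, 22, …] (period length 4).
Convergents:
  p_0/q_0 = 11/1
  p_1/q_1 = 12/1
  p_2/q_2 = 23/2
  p_3/q_3 = 35/3
  p_4/q_4 = 793/68
  p_5/q_5 = 828/71
q_4 = 68 ≤ 69 < 71 = q_5, so the answer is 793/68.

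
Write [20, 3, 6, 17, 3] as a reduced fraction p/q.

Using pₖ = aₖpₖ₋₁ + pₖ₋₂ and qₖ = aₖqₖ₋₁ + qₖ₋₂:
  k=0: a=20, p=20, q=1
  k=1: a=3, p=61, q=3
  k=2: a=6, p=386, q=19
  k=3: a=17, p=6623, q=326
  k=4: a=3, p=20255, q=997

20255/997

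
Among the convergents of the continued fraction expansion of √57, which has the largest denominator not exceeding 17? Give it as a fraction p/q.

√57 = [7; 1, 1, 4, 1, 1, 14, …] (period length 6).
Convergents:
  p_0/q_0 = 7/1
  p_1/q_1 = 8/1
  p_2/q_2 = 15/2
  p_3/q_3 = 68/9
  p_4/q_4 = 83/11
  p_5/q_5 = 151/20
q_4 = 11 ≤ 17 < 20 = q_5, so the answer is 83/11.

83/11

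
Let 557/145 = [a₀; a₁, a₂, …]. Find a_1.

1

557 = 3·145 + 122   →  a_0 = 3
145 = 1·122 + 23   →  a_1 = 1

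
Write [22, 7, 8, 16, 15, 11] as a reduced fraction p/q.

Fold from the inside: start with 11/1.
  15 + 1/11 = 166/11
  16 + 11/166 = 2667/166
  8 + 166/2667 = 21502/2667
  7 + 2667/21502 = 153181/21502
  22 + 21502/153181 = 3391484/153181

3391484/153181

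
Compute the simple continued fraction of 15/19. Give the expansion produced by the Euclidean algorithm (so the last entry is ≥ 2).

[0; 1, 3, 1, 3]

15 = 0*19 + 15
19 = 1*15 + 4
15 = 3*4 + 3
4 = 1*3 + 1
3 = 3*1 + 0  (stop)
So 15/19 = [0; 1, 3, 1, 3].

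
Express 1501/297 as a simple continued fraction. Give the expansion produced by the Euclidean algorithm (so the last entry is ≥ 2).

[5; 18, 1, 1, 3, 2]

1501 = 5×297 + 16
297 = 18×16 + 9
16 = 1×9 + 7
9 = 1×7 + 2
7 = 3×2 + 1
2 = 2×1 + 0  (stop)
So 1501/297 = [5; 18, 1, 1, 3, 2].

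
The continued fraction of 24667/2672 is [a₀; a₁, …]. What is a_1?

4

24667 = 9·2672 + 619   →  a_0 = 9
2672 = 4·619 + 196   →  a_1 = 4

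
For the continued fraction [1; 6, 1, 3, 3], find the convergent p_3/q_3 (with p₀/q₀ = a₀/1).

31/27

Using pₖ = aₖpₖ₋₁ + pₖ₋₂, qₖ = aₖqₖ₋₁ + qₖ₋₂ (with p₋₁=1, p₋₂=0, q₋₁=0, q₋₂=1):
  k=0: a=1, p=1, q=1
  k=1: a=6, p=7, q=6
  k=2: a=1, p=8, q=7
  k=3: a=3, p=31, q=27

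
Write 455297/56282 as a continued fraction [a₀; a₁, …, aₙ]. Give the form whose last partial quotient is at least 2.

[8; 11, 6, 15, 9, 6]

455297 = 8*56282 + 5041
56282 = 11*5041 + 831
5041 = 6*831 + 55
831 = 15*55 + 6
55 = 9*6 + 1
6 = 6*1 + 0  (stop)
So 455297/56282 = [8; 11, 6, 15, 9, 6].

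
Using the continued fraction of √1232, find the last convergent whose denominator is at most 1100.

24605/701

√1232 = [35; 10, 70, …] (period length 2).
Convergents:
  p_0/q_0 = 35/1
  p_1/q_1 = 351/10
  p_2/q_2 = 24605/701
  p_3/q_3 = 246401/7020
q_2 = 701 ≤ 1100 < 7020 = q_3, so the answer is 24605/701.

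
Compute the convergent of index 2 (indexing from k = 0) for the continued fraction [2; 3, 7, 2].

51/22

Using pₖ = aₖpₖ₋₁ + pₖ₋₂, qₖ = aₖqₖ₋₁ + qₖ₋₂ (with p₋₁=1, p₋₂=0, q₋₁=0, q₋₂=1):
  k=0: a=2, p=2, q=1
  k=1: a=3, p=7, q=3
  k=2: a=7, p=51, q=22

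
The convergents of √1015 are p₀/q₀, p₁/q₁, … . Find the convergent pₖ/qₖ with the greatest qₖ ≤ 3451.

√1015 = [31; 1, 6, 10, 2, 10, 6, 1, 62, …] (period length 8).
Convergents:
  p_0/q_0 = 31/1
  p_1/q_1 = 32/1
  p_2/q_2 = 223/7
  p_3/q_3 = 2262/71
  p_4/q_4 = 4747/149
  p_5/q_5 = 49732/1561
  p_6/q_6 = 303139/9515
q_5 = 1561 ≤ 3451 < 9515 = q_6, so the answer is 49732/1561.

49732/1561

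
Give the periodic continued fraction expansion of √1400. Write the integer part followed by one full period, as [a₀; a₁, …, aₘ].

a₀ = ⌊√1400⌋ = 37.

[37; 2, 2, 2, 74]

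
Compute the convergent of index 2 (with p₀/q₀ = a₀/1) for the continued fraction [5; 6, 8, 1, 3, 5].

253/49

Using pₖ = aₖpₖ₋₁ + pₖ₋₂, qₖ = aₖqₖ₋₁ + qₖ₋₂ (with p₋₁=1, p₋₂=0, q₋₁=0, q₋₂=1):
  k=0: a=5, p=5, q=1
  k=1: a=6, p=31, q=6
  k=2: a=8, p=253, q=49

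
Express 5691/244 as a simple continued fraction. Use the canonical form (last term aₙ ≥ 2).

[23; 3, 11, 3, 2]

5691 = 23·244 + 79
244 = 3·79 + 7
79 = 11·7 + 2
7 = 3·2 + 1
2 = 2·1 + 0  (stop)
So 5691/244 = [23; 3, 11, 3, 2].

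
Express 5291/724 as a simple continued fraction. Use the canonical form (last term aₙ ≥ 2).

[7; 3, 4, 18, 3]

5291 = 7*724 + 223
724 = 3*223 + 55
223 = 4*55 + 3
55 = 18*3 + 1
3 = 3*1 + 0  (stop)
So 5291/724 = [7; 3, 4, 18, 3].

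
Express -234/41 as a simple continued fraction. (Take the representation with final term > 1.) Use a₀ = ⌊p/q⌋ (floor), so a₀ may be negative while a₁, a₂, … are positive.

[-6; 3, 2, 2, 2]

-234 = -6×41 + 12
41 = 3×12 + 5
12 = 2×5 + 2
5 = 2×2 + 1
2 = 2×1 + 0  (stop)
So -234/41 = [-6; 3, 2, 2, 2].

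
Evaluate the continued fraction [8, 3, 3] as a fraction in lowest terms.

83/10

Fold from the inside: start with 3/1.
  3 + 1/3 = 10/3
  8 + 3/10 = 83/10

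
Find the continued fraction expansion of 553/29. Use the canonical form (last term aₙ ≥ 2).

553 = 19×29 + 2
29 = 14×2 + 1
2 = 2×1 + 0  (stop)
So 553/29 = [19; 14, 2].

[19; 14, 2]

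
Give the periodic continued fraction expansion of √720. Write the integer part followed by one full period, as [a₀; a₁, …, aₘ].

a₀ = ⌊√720⌋ = 26.
With m₀=0, d₀=1 and mₖ₊₁ = dₖaₖ − mₖ, dₖ₊₁ = (n − mₖ₊₁²)/dₖ, aₖ₊₁ = ⌊(a₀+mₖ₊₁)/dₖ₊₁⌋:
  k=1: m=26, d=44, a=1
  k=2: m=18, d=9, a=4
  k=3: m=18, d=44, a=1
  k=4: m=26, d=1, a=52
d=1 and a=2a₀=52 at k=4, so the next step gives (m, d) = (26, 44) again — its k=1 value — and the period has length 4.

[26; 1, 4, 1, 52]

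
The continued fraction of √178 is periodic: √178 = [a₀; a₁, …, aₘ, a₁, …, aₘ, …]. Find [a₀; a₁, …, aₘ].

[13; 2, 1, 12, 1, 2, 26]

a₀ = ⌊√178⌋ = 13.
With m₀=0, d₀=1 and mₖ₊₁ = dₖaₖ − mₖ, dₖ₊₁ = (n − mₖ₊₁²)/dₖ, aₖ₊₁ = ⌊(a₀+mₖ₊₁)/dₖ₊₁⌋:
  k=1: m=13, d=9, a=2
  k=2: m=5, d=17, a=1
  k=3: m=12, d=2, a=12
  k=4: m=12, d=17, a=1
  k=5: m=5, d=9, a=2
  k=6: m=13, d=1, a=26
d=1 and a=2a₀=26 at k=6, so the next step gives (m, d) = (13, 9) again — its k=1 value — and the period has length 6.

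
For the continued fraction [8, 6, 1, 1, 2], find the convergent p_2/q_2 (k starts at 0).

57/7

Using pₖ = aₖpₖ₋₁ + pₖ₋₂, qₖ = aₖqₖ₋₁ + qₖ₋₂ (with p₋₁=1, p₋₂=0, q₋₁=0, q₋₂=1):
  k=0: a=8, p=8, q=1
  k=1: a=6, p=49, q=6
  k=2: a=1, p=57, q=7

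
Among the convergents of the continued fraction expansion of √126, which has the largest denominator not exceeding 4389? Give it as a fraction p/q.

40365/3596

√126 = [11; 4, 2, 4, 22, …] (period length 4).
Convergents:
  p_0/q_0 = 11/1
  p_1/q_1 = 45/4
  p_2/q_2 = 101/9
  p_3/q_3 = 449/40
  p_4/q_4 = 9979/889
  p_5/q_5 = 40365/3596
  p_6/q_6 = 90709/8081
q_5 = 3596 ≤ 4389 < 8081 = q_6, so the answer is 40365/3596.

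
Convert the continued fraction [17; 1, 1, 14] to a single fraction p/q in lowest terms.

Fold from the inside: start with 14/1.
  1 + 1/14 = 15/14
  1 + 14/15 = 29/15
  17 + 15/29 = 508/29

508/29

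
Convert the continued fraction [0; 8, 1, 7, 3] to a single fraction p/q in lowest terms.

25/222

Fold from the inside: start with 3/1.
  7 + 1/3 = 22/3
  1 + 3/22 = 25/22
  8 + 22/25 = 222/25
  0 + 25/222 = 25/222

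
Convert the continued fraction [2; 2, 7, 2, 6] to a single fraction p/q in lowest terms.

511/207

Using pₖ = aₖpₖ₋₁ + pₖ₋₂ and qₖ = aₖqₖ₋₁ + qₖ₋₂:
  k=0: a=2, p=2, q=1
  k=1: a=2, p=5, q=2
  k=2: a=7, p=37, q=15
  k=3: a=2, p=79, q=32
  k=4: a=6, p=511, q=207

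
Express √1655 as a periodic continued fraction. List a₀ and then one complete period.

[40; 1, 2, 7, 16, 7, 2, 1, 80]

a₀ = ⌊√1655⌋ = 40.
With m₀=0, d₀=1 and mₖ₊₁ = dₖaₖ − mₖ, dₖ₊₁ = (n − mₖ₊₁²)/dₖ, aₖ₊₁ = ⌊(a₀+mₖ₊₁)/dₖ₊₁⌋:
  k=1: m=40, d=55, a=1
  k=2: m=15, d=26, a=2
  k=3: m=37, d=11, a=7
  k=4: m=40, d=5, a=16
  k=5: m=40, d=11, a=7
  k=6: m=37, d=26, a=2
  k=7: m=15, d=55, a=1
  k=8: m=40, d=1, a=80
d=1 and a=2a₀=80 at k=8, so the next step gives (m, d) = (40, 55) again — its k=1 value — and the period has length 8.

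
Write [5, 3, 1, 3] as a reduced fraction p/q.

79/15

Using pₖ = aₖpₖ₋₁ + pₖ₋₂ and qₖ = aₖqₖ₋₁ + qₖ₋₂:
  k=0: a=5, p=5, q=1
  k=1: a=3, p=16, q=3
  k=2: a=1, p=21, q=4
  k=3: a=3, p=79, q=15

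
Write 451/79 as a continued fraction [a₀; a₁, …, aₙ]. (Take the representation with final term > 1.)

451 = 5×79 + 56
79 = 1×56 + 23
56 = 2×23 + 10
23 = 2×10 + 3
10 = 3×3 + 1
3 = 3×1 + 0  (stop)
So 451/79 = [5; 1, 2, 2, 3, 3].

[5; 1, 2, 2, 3, 3]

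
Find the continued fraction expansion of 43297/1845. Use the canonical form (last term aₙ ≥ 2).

[23; 2, 7, 8, 15]

43297 = 23*1845 + 862
1845 = 2*862 + 121
862 = 7*121 + 15
121 = 8*15 + 1
15 = 15*1 + 0  (stop)
So 43297/1845 = [23; 2, 7, 8, 15].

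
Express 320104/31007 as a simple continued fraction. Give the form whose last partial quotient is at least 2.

[10; 3, 11, 11, 2, 5, 7]

320104 = 10×31007 + 10034
31007 = 3×10034 + 905
10034 = 11×905 + 79
905 = 11×79 + 36
79 = 2×36 + 7
36 = 5×7 + 1
7 = 7×1 + 0  (stop)
So 320104/31007 = [10; 3, 11, 11, 2, 5, 7].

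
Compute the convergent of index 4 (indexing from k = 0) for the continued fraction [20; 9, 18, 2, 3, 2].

23489/1168

Using pₖ = aₖpₖ₋₁ + pₖ₋₂, qₖ = aₖqₖ₋₁ + qₖ₋₂ (with p₋₁=1, p₋₂=0, q₋₁=0, q₋₂=1):
  k=0: a=20, p=20, q=1
  k=1: a=9, p=181, q=9
  k=2: a=18, p=3278, q=163
  k=3: a=2, p=6737, q=335
  k=4: a=3, p=23489, q=1168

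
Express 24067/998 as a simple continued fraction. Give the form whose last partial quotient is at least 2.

[24; 8, 1, 2, 9, 4]

24067 = 24*998 + 115
998 = 8*115 + 78
115 = 1*78 + 37
78 = 2*37 + 4
37 = 9*4 + 1
4 = 4*1 + 0  (stop)
So 24067/998 = [24; 8, 1, 2, 9, 4].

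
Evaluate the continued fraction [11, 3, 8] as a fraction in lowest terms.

283/25

Using pₖ = aₖpₖ₋₁ + pₖ₋₂ and qₖ = aₖqₖ₋₁ + qₖ₋₂:
  k=0: a=11, p=11, q=1
  k=1: a=3, p=34, q=3
  k=2: a=8, p=283, q=25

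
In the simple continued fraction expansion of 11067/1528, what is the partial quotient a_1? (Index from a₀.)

11067 = 7·1528 + 371   →  a_0 = 7
1528 = 4·371 + 44   →  a_1 = 4

4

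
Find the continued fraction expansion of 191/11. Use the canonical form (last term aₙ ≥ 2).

191 = 17*11 + 4
11 = 2*4 + 3
4 = 1*3 + 1
3 = 3*1 + 0  (stop)
So 191/11 = [17; 2, 1, 3].

[17; 2, 1, 3]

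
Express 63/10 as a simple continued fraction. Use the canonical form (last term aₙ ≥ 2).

[6; 3, 3]

63 = 6·10 + 3
10 = 3·3 + 1
3 = 3·1 + 0  (stop)
So 63/10 = [6; 3, 3].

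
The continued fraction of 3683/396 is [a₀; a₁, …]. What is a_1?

3

3683 = 9·396 + 119   →  a_0 = 9
396 = 3·119 + 39   →  a_1 = 3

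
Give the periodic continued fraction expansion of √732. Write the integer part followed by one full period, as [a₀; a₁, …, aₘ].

a₀ = ⌊√732⌋ = 27.
With m₀=0, d₀=1 and mₖ₊₁ = dₖaₖ − mₖ, dₖ₊₁ = (n − mₖ₊₁²)/dₖ, aₖ₊₁ = ⌊(a₀+mₖ₊₁)/dₖ₊₁⌋:
  k=1: m=27, d=3, a=18
  k=2: m=27, d=1, a=54
d=1 and a=2a₀=54 at k=2, so the next step gives (m, d) = (27, 3) again — its k=1 value — and the period has length 2.

[27; 18, 54]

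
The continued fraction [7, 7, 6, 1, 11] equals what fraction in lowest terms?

4234/593

Fold from the inside: start with 11/1.
  1 + 1/11 = 12/11
  6 + 11/12 = 83/12
  7 + 12/83 = 593/83
  7 + 83/593 = 4234/593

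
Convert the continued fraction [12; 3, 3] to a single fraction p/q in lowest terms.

Fold from the inside: start with 3/1.
  3 + 1/3 = 10/3
  12 + 3/10 = 123/10

123/10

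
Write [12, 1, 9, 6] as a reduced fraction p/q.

787/61

Fold from the inside: start with 6/1.
  9 + 1/6 = 55/6
  1 + 6/55 = 61/55
  12 + 55/61 = 787/61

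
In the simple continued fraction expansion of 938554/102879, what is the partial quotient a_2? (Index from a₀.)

938554 = 9·102879 + 12643   →  a_0 = 9
102879 = 8·12643 + 1735   →  a_1 = 8
12643 = 7·1735 + 498   →  a_2 = 7

7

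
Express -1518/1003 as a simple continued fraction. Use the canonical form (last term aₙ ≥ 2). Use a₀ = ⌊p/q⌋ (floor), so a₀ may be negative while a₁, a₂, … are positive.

[-2; 2, 18, 13, 2]

-1518 = -2·1003 + 488
1003 = 2·488 + 27
488 = 18·27 + 2
27 = 13·2 + 1
2 = 2·1 + 0  (stop)
So -1518/1003 = [-2; 2, 18, 13, 2].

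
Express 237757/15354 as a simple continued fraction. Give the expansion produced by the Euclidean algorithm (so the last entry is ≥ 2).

[15; 2, 16, 5, 3, 2, 12]

237757 = 15*15354 + 7447
15354 = 2*7447 + 460
7447 = 16*460 + 87
460 = 5*87 + 25
87 = 3*25 + 12
25 = 2*12 + 1
12 = 12*1 + 0  (stop)
So 237757/15354 = [15; 2, 16, 5, 3, 2, 12].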